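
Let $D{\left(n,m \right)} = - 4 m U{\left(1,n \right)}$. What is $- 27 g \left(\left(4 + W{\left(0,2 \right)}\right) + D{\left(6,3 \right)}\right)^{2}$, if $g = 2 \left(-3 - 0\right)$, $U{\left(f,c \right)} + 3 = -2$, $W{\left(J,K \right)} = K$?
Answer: $705672$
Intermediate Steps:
$U{\left(f,c \right)} = -5$ ($U{\left(f,c \right)} = -3 - 2 = -5$)
$D{\left(n,m \right)} = 20 m$ ($D{\left(n,m \right)} = - 4 m \left(-5\right) = 20 m$)
$g = -6$ ($g = 2 \left(-3 + \left(-2 + 2\right)\right) = 2 \left(-3 + 0\right) = 2 \left(-3\right) = -6$)
$- 27 g \left(\left(4 + W{\left(0,2 \right)}\right) + D{\left(6,3 \right)}\right)^{2} = \left(-27\right) \left(-6\right) \left(\left(4 + 2\right) + 20 \cdot 3\right)^{2} = 162 \left(6 + 60\right)^{2} = 162 \cdot 66^{2} = 162 \cdot 4356 = 705672$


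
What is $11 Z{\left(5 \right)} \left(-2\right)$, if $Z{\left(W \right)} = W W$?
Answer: $-550$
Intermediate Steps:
$Z{\left(W \right)} = W^{2}$
$11 Z{\left(5 \right)} \left(-2\right) = 11 \cdot 5^{2} \left(-2\right) = 11 \cdot 25 \left(-2\right) = 275 \left(-2\right) = -550$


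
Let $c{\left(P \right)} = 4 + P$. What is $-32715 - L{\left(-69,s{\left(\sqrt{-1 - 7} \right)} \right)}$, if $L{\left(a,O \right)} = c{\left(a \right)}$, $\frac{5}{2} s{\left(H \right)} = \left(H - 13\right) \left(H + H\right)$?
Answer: $-32650$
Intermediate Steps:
$s{\left(H \right)} = \frac{4 H \left(-13 + H\right)}{5}$ ($s{\left(H \right)} = \frac{2 \left(H - 13\right) \left(H + H\right)}{5} = \frac{2 \left(-13 + H\right) 2 H}{5} = \frac{2 \cdot 2 H \left(-13 + H\right)}{5} = \frac{4 H \left(-13 + H\right)}{5}$)
$L{\left(a,O \right)} = 4 + a$
$-32715 - L{\left(-69,s{\left(\sqrt{-1 - 7} \right)} \right)} = -32715 - \left(4 - 69\right) = -32715 - -65 = -32715 + 65 = -32650$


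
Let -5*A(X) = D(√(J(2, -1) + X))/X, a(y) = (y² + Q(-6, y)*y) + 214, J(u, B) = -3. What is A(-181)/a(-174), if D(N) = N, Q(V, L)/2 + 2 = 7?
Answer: I*√46/13009375 ≈ 5.2134e-7*I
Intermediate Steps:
Q(V, L) = 10 (Q(V, L) = -4 + 2*7 = -4 + 14 = 10)
a(y) = 214 + y² + 10*y (a(y) = (y² + 10*y) + 214 = 214 + y² + 10*y)
A(X) = -√(-3 + X)/(5*X)
A(-181)/a(-174) = (-⅕*√(-3 - 181)/(-181))/(214 + (-174)² + 10*(-174)) = (-⅕*(-1/181)*√(-184))/(214 + 30276 - 1740) = -⅕*(-1/181)*2*I*√46/28750 = (2*I*√46/905)*(1/28750) = I*√46/13009375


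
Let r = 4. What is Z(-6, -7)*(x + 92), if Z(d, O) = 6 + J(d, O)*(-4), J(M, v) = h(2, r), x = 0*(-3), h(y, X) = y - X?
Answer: 1288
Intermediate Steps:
x = 0
J(M, v) = -2 (J(M, v) = 2 - 1*4 = 2 - 4 = -2)
Z(d, O) = 14 (Z(d, O) = 6 - 2*(-4) = 6 + 8 = 14)
Z(-6, -7)*(x + 92) = 14*(0 + 92) = 14*92 = 1288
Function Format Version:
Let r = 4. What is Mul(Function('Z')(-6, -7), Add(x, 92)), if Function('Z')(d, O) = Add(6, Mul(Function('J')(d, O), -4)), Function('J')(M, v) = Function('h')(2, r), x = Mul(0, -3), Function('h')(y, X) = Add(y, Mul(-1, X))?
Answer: 1288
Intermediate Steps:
x = 0
Function('J')(M, v) = -2 (Function('J')(M, v) = Add(2, Mul(-1, 4)) = Add(2, -4) = -2)
Function('Z')(d, O) = 14 (Function('Z')(d, O) = Add(6, Mul(-2, -4)) = Add(6, 8) = 14)
Mul(Function('Z')(-6, -7), Add(x, 92)) = Mul(14, Add(0, 92)) = Mul(14, 92) = 1288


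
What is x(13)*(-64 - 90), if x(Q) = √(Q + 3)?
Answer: -616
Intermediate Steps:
x(Q) = √(3 + Q)
x(13)*(-64 - 90) = √(3 + 13)*(-64 - 90) = √16*(-154) = 4*(-154) = -616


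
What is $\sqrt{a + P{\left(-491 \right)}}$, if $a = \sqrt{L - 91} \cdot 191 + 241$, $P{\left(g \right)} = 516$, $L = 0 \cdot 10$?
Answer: $\sqrt{757 + 191 i \sqrt{91}} \approx 36.946 + 24.658 i$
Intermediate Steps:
$L = 0$
$a = 241 + 191 i \sqrt{91}$ ($a = \sqrt{0 - 91} \cdot 191 + 241 = \sqrt{-91} \cdot 191 + 241 = i \sqrt{91} \cdot 191 + 241 = 191 i \sqrt{91} + 241 = 241 + 191 i \sqrt{91} \approx 241.0 + 1822.0 i$)
$\sqrt{a + P{\left(-491 \right)}} = \sqrt{\left(241 + 191 i \sqrt{91}\right) + 516} = \sqrt{757 + 191 i \sqrt{91}}$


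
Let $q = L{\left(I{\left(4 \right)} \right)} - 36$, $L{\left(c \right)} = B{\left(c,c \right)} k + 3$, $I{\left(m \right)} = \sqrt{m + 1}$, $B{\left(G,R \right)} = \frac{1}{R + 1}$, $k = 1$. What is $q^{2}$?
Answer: $\frac{8847}{8} - \frac{133 \sqrt{5}}{8} \approx 1068.7$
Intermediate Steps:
$B{\left(G,R \right)} = \frac{1}{1 + R}$
$I{\left(m \right)} = \sqrt{1 + m}$
$L{\left(c \right)} = 3 + \frac{1}{1 + c}$ ($L{\left(c \right)} = \frac{1}{1 + c} 1 + 3 = \frac{1}{1 + c} + 3 = 3 + \frac{1}{1 + c}$)
$q = -36 + \frac{4 + 3 \sqrt{5}}{1 + \sqrt{5}}$ ($q = \frac{4 + 3 \sqrt{1 + 4}}{1 + \sqrt{1 + 4}} - 36 = \frac{4 + 3 \sqrt{5}}{1 + \sqrt{5}} - 36 = -36 + \frac{4 + 3 \sqrt{5}}{1 + \sqrt{5}} \approx -32.691$)
$q^{2} = \left(- \frac{133}{4} + \frac{\sqrt{5}}{4}\right)^{2}$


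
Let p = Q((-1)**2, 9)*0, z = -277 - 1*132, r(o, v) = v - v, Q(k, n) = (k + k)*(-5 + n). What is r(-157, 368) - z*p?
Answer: 0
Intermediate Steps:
Q(k, n) = 2*k*(-5 + n) (Q(k, n) = (2*k)*(-5 + n) = 2*k*(-5 + n))
r(o, v) = 0
z = -409 (z = -277 - 132 = -409)
p = 0 (p = (2*(-1)**2*(-5 + 9))*0 = (2*1*4)*0 = 8*0 = 0)
r(-157, 368) - z*p = 0 - (-409)*0 = 0 - 1*0 = 0 + 0 = 0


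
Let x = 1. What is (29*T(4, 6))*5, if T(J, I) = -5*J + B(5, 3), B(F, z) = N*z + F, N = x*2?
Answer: -1305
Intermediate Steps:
N = 2 (N = 1*2 = 2)
B(F, z) = F + 2*z (B(F, z) = 2*z + F = F + 2*z)
T(J, I) = 11 - 5*J (T(J, I) = -5*J + (5 + 2*3) = -5*J + (5 + 6) = -5*J + 11 = 11 - 5*J)
(29*T(4, 6))*5 = (29*(11 - 5*4))*5 = (29*(11 - 20))*5 = (29*(-9))*5 = -261*5 = -1305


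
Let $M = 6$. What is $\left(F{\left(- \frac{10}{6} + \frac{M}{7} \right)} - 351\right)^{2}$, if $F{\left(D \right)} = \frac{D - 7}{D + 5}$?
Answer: $\frac{60264169}{484} \approx 1.2451 \cdot 10^{5}$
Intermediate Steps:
$F{\left(D \right)} = \frac{-7 + D}{5 + D}$
$\left(F{\left(- \frac{10}{6} + \frac{M}{7} \right)} - 351\right)^{2} = \left(\frac{-7 + \left(- \frac{10}{6} + \frac{6}{7}\right)}{5 + \left(- \frac{10}{6} + \frac{6}{7}\right)} - 351\right)^{2} = \left(\frac{-7 + \left(\left(-10\right) \frac{1}{6} + 6 \cdot \frac{1}{7}\right)}{5 + \left(\left(-10\right) \frac{1}{6} + 6 \cdot \frac{1}{7}\right)} - 351\right)^{2} = \left(\frac{-7 + \left(- \frac{5}{3} + \frac{6}{7}\right)}{5 + \left(- \frac{5}{3} + \frac{6}{7}\right)} - 351\right)^{2} = \left(\frac{-7 - \frac{17}{21}}{5 - \frac{17}{21}} - 351\right)^{2} = \left(\frac{1}{\frac{88}{21}} \left(- \frac{164}{21}\right) - 351\right)^{2} = \left(\frac{21}{88} \left(- \frac{164}{21}\right) - 351\right)^{2} = \left(- \frac{41}{22} - 351\right)^{2} = \left(- \frac{7763}{22}\right)^{2} = \frac{60264169}{484}$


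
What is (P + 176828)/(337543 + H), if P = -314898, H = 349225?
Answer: -69035/343384 ≈ -0.20104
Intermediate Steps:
(P + 176828)/(337543 + H) = (-314898 + 176828)/(337543 + 349225) = -138070/686768 = -138070*1/686768 = -69035/343384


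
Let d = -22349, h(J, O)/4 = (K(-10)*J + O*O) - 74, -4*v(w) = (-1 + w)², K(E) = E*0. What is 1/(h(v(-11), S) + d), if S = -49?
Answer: -1/13041 ≈ -7.6681e-5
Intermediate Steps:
K(E) = 0
v(w) = -(-1 + w)²/4
h(J, O) = -296 + 4*O² (h(J, O) = 4*((0*J + O*O) - 74) = 4*((0 + O²) - 74) = 4*(O² - 74) = 4*(-74 + O²) = -296 + 4*O²)
1/(h(v(-11), S) + d) = 1/((-296 + 4*(-49)²) - 22349) = 1/((-296 + 4*2401) - 22349) = 1/((-296 + 9604) - 22349) = 1/(9308 - 22349) = 1/(-13041) = -1/13041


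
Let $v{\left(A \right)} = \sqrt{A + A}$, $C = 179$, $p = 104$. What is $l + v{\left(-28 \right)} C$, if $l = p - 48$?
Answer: $56 + 358 i \sqrt{14} \approx 56.0 + 1339.5 i$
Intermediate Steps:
$v{\left(A \right)} = \sqrt{2} \sqrt{A}$ ($v{\left(A \right)} = \sqrt{2 A} = \sqrt{2} \sqrt{A}$)
$l = 56$ ($l = 104 - 48 = 56$)
$l + v{\left(-28 \right)} C = 56 + \sqrt{2} \sqrt{-28} \cdot 179 = 56 + \sqrt{2} \cdot 2 i \sqrt{7} \cdot 179 = 56 + 2 i \sqrt{14} \cdot 179 = 56 + 358 i \sqrt{14}$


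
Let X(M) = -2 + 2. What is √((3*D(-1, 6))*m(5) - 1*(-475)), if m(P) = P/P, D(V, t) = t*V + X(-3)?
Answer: √457 ≈ 21.378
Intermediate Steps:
X(M) = 0
D(V, t) = V*t (D(V, t) = t*V + 0 = V*t + 0 = V*t)
m(P) = 1
√((3*D(-1, 6))*m(5) - 1*(-475)) = √((3*(-1*6))*1 - 1*(-475)) = √((3*(-6))*1 + 475) = √(-18*1 + 475) = √(-18 + 475) = √457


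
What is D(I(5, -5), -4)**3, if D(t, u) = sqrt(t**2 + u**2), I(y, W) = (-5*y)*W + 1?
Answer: 31784*sqrt(3973) ≈ 2.0034e+6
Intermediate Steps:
I(y, W) = 1 - 5*W*y (I(y, W) = -5*W*y + 1 = 1 - 5*W*y)
D(I(5, -5), -4)**3 = (sqrt((1 - 5*(-5)*5)**2 + (-4)**2))**3 = (sqrt((1 + 125)**2 + 16))**3 = (sqrt(126**2 + 16))**3 = (sqrt(15876 + 16))**3 = (sqrt(15892))**3 = (2*sqrt(3973))**3 = 31784*sqrt(3973)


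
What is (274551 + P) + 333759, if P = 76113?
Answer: 684423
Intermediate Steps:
(274551 + P) + 333759 = (274551 + 76113) + 333759 = 350664 + 333759 = 684423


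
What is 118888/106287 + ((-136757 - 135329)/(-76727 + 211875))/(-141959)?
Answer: 1140475831460149/1019583287048742 ≈ 1.1186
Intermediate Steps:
118888/106287 + ((-136757 - 135329)/(-76727 + 211875))/(-141959) = 118888*(1/106287) - 272086/135148*(-1/141959) = 118888/106287 - 272086*1/135148*(-1/141959) = 118888/106287 - 136043/67574*(-1/141959) = 118888/106287 + 136043/9592737466 = 1140475831460149/1019583287048742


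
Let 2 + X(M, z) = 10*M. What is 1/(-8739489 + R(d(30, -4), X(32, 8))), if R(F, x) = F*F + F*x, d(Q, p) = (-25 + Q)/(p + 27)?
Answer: -529/4623153086 ≈ -1.1442e-7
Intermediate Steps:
X(M, z) = -2 + 10*M
d(Q, p) = (-25 + Q)/(27 + p)
R(F, x) = F² + F*x
1/(-8739489 + R(d(30, -4), X(32, 8))) = 1/(-8739489 + ((-25 + 30)/(27 - 4))*((-25 + 30)/(27 - 4) + (-2 + 10*32))) = 1/(-8739489 + (5/23)*(5/23 + (-2 + 320))) = 1/(-8739489 + ((1/23)*5)*((1/23)*5 + 318)) = 1/(-8739489 + 5*(5/23 + 318)/23) = 1/(-8739489 + (5/23)*(7319/23)) = 1/(-8739489 + 36595/529) = 1/(-4623153086/529) = -529/4623153086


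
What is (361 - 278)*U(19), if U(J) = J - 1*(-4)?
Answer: 1909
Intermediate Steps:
U(J) = 4 + J (U(J) = J + 4 = 4 + J)
(361 - 278)*U(19) = (361 - 278)*(4 + 19) = 83*23 = 1909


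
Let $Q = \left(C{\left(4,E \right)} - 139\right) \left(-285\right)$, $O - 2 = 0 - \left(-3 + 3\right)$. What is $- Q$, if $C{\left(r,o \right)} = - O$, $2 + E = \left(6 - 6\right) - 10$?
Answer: $-40185$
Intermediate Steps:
$O = 2$ ($O = 2 + \left(0 - \left(-3 + 3\right)\right) = 2 + \left(0 - 0\right) = 2 + \left(0 + 0\right) = 2 + 0 = 2$)
$E = -12$ ($E = -2 + \left(\left(6 - 6\right) - 10\right) = -2 + \left(0 - 10\right) = -2 - 10 = -12$)
$C{\left(r,o \right)} = -2$ ($C{\left(r,o \right)} = \left(-1\right) 2 = -2$)
$Q = 40185$ ($Q = \left(-2 - 139\right) \left(-285\right) = \left(-141\right) \left(-285\right) = 40185$)
$- Q = \left(-1\right) 40185 = -40185$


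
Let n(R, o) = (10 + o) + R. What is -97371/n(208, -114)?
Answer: -97371/104 ≈ -936.26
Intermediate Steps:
n(R, o) = 10 + R + o
-97371/n(208, -114) = -97371/(10 + 208 - 114) = -97371/104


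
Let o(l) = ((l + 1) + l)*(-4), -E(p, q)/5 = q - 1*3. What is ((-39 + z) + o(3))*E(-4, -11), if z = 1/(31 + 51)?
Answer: -192255/41 ≈ -4689.1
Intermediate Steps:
E(p, q) = 15 - 5*q (E(p, q) = -5*(q - 1*3) = -5*(q - 3) = -5*(-3 + q) = 15 - 5*q)
o(l) = -4 - 8*l (o(l) = ((1 + l) + l)*(-4) = (1 + 2*l)*(-4) = -4 - 8*l)
z = 1/82 ≈ 0.012195
((-39 + z) + o(3))*E(-4, -11) = ((-39 + 1/82) + (-4 - 8*3))*(15 - 5*(-11)) = (-3197/82 + (-4 - 24))*(15 + 55) = (-3197/82 - 28)*70 = -5493/82*70 = -192255/41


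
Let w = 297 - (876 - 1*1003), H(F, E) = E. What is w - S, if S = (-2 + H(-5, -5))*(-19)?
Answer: 291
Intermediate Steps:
S = 133 (S = (-2 - 5)*(-19) = -7*(-19) = 133)
w = 424 (w = 297 - (876 - 1003) = 297 - 1*(-127) = 297 + 127 = 424)
w - S = 424 - 1*133 = 424 - 133 = 291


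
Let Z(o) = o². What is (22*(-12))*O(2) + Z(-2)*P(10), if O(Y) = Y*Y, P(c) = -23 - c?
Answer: -1188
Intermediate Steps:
O(Y) = Y²
(22*(-12))*O(2) + Z(-2)*P(10) = (22*(-12))*2² + (-2)²*(-23 - 1*10) = -264*4 + 4*(-23 - 10) = -1056 + 4*(-33) = -1056 - 132 = -1188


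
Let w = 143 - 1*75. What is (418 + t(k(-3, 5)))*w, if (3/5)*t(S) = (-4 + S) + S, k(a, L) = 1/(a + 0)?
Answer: 251056/9 ≈ 27895.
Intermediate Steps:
w = 68 (w = 143 - 75 = 68)
k(a, L) = 1/a
t(S) = -20/3 + 10*S/3 (t(S) = 5*((-4 + S) + S)/3 = 5*(-4 + 2*S)/3 = -20/3 + 10*S/3)
(418 + t(k(-3, 5)))*w = (418 + (-20/3 + (10/3)/(-3)))*68 = (418 + (-20/3 + (10/3)*(-⅓)))*68 = (418 + (-20/3 - 10/9))*68 = (418 - 70/9)*68 = (3692/9)*68 = 251056/9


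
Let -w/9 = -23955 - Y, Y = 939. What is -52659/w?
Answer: -5851/24894 ≈ -0.23504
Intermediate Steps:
w = 224046 (w = -9*(-23955 - 1*939) = -9*(-23955 - 939) = -9*(-24894) = 224046)
-52659/w = -52659/224046 = -52659*1/224046 = -5851/24894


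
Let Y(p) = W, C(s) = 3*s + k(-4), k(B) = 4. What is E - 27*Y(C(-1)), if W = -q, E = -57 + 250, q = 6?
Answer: 355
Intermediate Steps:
E = 193
C(s) = 4 + 3*s (C(s) = 3*s + 4 = 4 + 3*s)
W = -6 (W = -1*6 = -6)
Y(p) = -6
E - 27*Y(C(-1)) = 193 - 27*(-6) = 193 + 162 = 355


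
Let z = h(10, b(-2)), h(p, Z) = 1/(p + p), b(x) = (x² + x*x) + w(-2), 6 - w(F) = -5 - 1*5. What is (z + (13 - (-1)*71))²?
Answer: 2825761/400 ≈ 7064.4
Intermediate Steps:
w(F) = 16 (w(F) = 6 - (-5 - 1*5) = 6 - (-5 - 5) = 6 - 1*(-10) = 6 + 10 = 16)
b(x) = 16 + 2*x² (b(x) = (x² + x*x) + 16 = (x² + x²) + 16 = 2*x² + 16 = 16 + 2*x²)
h(p, Z) = 1/(2*p)
z = 1/20 (z = (½)/10 = (½)*(⅒) = 1/20 ≈ 0.050000)
(z + (13 - (-1)*71))² = (1/20 + (13 - (-1)*71))² = (1/20 + (13 - 1*(-71)))² = (1/20 + (13 + 71))² = (1/20 + 84)² = (1681/20)² = 2825761/400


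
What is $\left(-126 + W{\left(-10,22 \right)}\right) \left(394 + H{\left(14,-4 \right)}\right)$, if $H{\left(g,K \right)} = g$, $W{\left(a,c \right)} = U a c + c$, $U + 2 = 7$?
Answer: $-491232$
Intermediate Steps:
$U = 5$ ($U = -2 + 7 = 5$)
$W{\left(a,c \right)} = c + 5 a c$ ($W{\left(a,c \right)} = 5 a c + c = c + 5 a c$)
$\left(-126 + W{\left(-10,22 \right)}\right) \left(394 + H{\left(14,-4 \right)}\right) = \left(-126 + 22 \left(1 + 5 \left(-10\right)\right)\right) \left(394 + 14\right) = \left(-126 + 22 \left(1 - 50\right)\right) 408 = \left(-126 + 22 \left(-49\right)\right) 408 = \left(-126 - 1078\right) 408 = \left(-1204\right) 408 = -491232$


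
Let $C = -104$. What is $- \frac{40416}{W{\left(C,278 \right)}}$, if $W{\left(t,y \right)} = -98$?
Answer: $\frac{20208}{49} \approx 412.41$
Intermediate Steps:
$- \frac{40416}{W{\left(C,278 \right)}} = - \frac{40416}{-98} = \left(-40416\right) \left(- \frac{1}{98}\right) = \frac{20208}{49}$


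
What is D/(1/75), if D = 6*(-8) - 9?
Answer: -4275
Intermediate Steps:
D = -57 (D = -48 - 9 = -57)
D/(1/75) = -57/1/75 = -57/(1/75) = 75*(-57) = -4275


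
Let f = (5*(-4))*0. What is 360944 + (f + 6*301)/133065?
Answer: 16009671722/44355 ≈ 3.6094e+5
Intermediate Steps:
f = 0 (f = -20*0 = 0)
360944 + (f + 6*301)/133065 = 360944 + (0 + 6*301)/133065 = 360944 + (0 + 1806)*(1/133065) = 360944 + 1806*(1/133065) = 360944 + 602/44355 = 16009671722/44355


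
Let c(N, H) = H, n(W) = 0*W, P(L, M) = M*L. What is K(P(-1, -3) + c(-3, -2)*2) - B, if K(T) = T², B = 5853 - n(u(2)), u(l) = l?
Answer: -5852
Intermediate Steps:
P(L, M) = L*M
n(W) = 0
B = 5853 (B = 5853 - 1*0 = 5853 + 0 = 5853)
K(P(-1, -3) + c(-3, -2)*2) - B = (-1*(-3) - 2*2)² - 1*5853 = (3 - 4)² - 5853 = (-1)² - 5853 = 1 - 5853 = -5852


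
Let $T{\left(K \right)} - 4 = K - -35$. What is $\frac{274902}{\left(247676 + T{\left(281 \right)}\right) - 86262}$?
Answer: $\frac{137451}{80867} \approx 1.6997$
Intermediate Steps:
$T{\left(K \right)} = 39 + K$ ($T{\left(K \right)} = 4 + \left(K - -35\right) = 4 + \left(K + 35\right) = 4 + \left(35 + K\right) = 39 + K$)
$\frac{274902}{\left(247676 + T{\left(281 \right)}\right) - 86262} = \frac{274902}{\left(247676 + \left(39 + 281\right)\right) - 86262} = \frac{274902}{\left(247676 + 320\right) - 86262} = \frac{274902}{247996 - 86262} = \frac{274902}{161734} = 274902 \cdot \frac{1}{161734} = \frac{137451}{80867}$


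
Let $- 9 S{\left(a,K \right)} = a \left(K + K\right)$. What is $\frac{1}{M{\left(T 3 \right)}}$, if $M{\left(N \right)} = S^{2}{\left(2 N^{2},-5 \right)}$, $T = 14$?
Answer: $\frac{1}{15366400} \approx 6.5077 \cdot 10^{-8}$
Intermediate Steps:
$S{\left(a,K \right)} = - \frac{2 K a}{9}$ ($S{\left(a,K \right)} = - \frac{a \left(K + K\right)}{9} = - \frac{a 2 K}{9} = - \frac{2 K a}{9}$)
$M{\left(N \right)} = \frac{400 N^{4}}{81}$ ($M{\left(N \right)} = \left(\left(- \frac{2}{9}\right) \left(-5\right) 2 N^{2}\right)^{2} = \left(\frac{20 N^{2}}{9}\right)^{2} = \frac{400 N^{4}}{81}$)
$\frac{1}{M{\left(T 3 \right)}} = \frac{1}{\frac{400}{81} \left(14 \cdot 3\right)^{4}} = \frac{1}{\frac{400}{81} \cdot 42^{4}} = \frac{1}{\frac{400}{81} \cdot 3111696} = \frac{1}{15366400}$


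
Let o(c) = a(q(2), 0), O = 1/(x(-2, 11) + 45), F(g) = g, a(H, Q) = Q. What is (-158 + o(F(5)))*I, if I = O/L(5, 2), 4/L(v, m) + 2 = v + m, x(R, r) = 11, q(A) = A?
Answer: -395/112 ≈ -3.5268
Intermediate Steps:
L(v, m) = 4/(-2 + m + v) (L(v, m) = 4/(-2 + (v + m)) = 4/(-2 + (m + v)) = 4/(-2 + m + v))
O = 1/56 (O = 1/(11 + 45) = 1/56 ≈ 0.017857)
o(c) = 0
I = 5/224 (I = 1/(56*((4/(-2 + 2 + 5)))) = 1/(56*((4/5))) = 1/(56*((4*(⅕)))) = 1/(56*(⅘)) = (1/56)*(5/4) = 5/224 ≈ 0.022321)
(-158 + o(F(5)))*I = (-158 + 0)*(5/224) = -158*5/224 = -395/112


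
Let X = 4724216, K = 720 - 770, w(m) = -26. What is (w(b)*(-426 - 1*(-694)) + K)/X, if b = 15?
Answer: -121/81452 ≈ -0.0014855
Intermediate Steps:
K = -50
(w(b)*(-426 - 1*(-694)) + K)/X = (-26*(-426 - 1*(-694)) - 50)/4724216 = (-26*(-426 + 694) - 50)*(1/4724216) = (-26*268 - 50)*(1/4724216) = (-6968 - 50)*(1/4724216) = -7018*1/4724216 = -121/81452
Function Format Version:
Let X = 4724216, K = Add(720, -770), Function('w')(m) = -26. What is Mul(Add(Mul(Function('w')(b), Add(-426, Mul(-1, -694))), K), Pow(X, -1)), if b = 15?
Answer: Rational(-121, 81452) ≈ -0.0014855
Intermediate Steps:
K = -50
Mul(Add(Mul(Function('w')(b), Add(-426, Mul(-1, -694))), K), Pow(X, -1)) = Mul(Add(Mul(-26, Add(-426, Mul(-1, -694))), -50), Pow(4724216, -1)) = Mul(Add(Mul(-26, Add(-426, 694)), -50), Rational(1, 4724216)) = Mul(Add(Mul(-26, 268), -50), Rational(1, 4724216)) = Mul(Add(-6968, -50), Rational(1, 4724216)) = Mul(-7018, Rational(1, 4724216)) = Rational(-121, 81452)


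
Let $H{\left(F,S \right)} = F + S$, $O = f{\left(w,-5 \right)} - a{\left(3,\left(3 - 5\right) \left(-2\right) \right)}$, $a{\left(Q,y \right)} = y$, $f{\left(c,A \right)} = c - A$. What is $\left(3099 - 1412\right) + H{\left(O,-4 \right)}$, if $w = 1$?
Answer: $1685$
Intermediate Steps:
$O = 2$ ($O = \left(1 - -5\right) - \left(3 - 5\right) \left(-2\right) = \left(1 + 5\right) - \left(-2\right) \left(-2\right) = 6 - 4 = 2$)
$\left(3099 - 1412\right) + H{\left(O,-4 \right)} = \left(3099 - 1412\right) + \left(2 - 4\right) = 1687 - 2 = 1685$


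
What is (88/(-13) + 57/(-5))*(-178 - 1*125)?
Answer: 357843/65 ≈ 5505.3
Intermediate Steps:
(88/(-13) + 57/(-5))*(-178 - 1*125) = (88*(-1/13) + 57*(-⅕))*(-178 - 125) = (-88/13 - 57/5)*(-303) = -1181/65*(-303) = 357843/65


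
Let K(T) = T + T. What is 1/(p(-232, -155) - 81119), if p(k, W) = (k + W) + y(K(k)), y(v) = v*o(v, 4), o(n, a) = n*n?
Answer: -1/99978850 ≈ -1.0002e-8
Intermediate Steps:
K(T) = 2*T
o(n, a) = n²
y(v) = v³ (y(v) = v*v² = v³)
p(k, W) = W + k + 8*k³ (p(k, W) = (k + W) + (2*k)³ = (W + k) + 8*k³ = W + k + 8*k³)
1/(p(-232, -155) - 81119) = 1/((-155 - 232 + 8*(-232)³) - 81119) = 1/((-155 - 232 + 8*(-12487168)) - 81119) = 1/((-155 - 232 - 99897344) - 81119) = 1/(-99897731 - 81119) = 1/(-99978850) = -1/99978850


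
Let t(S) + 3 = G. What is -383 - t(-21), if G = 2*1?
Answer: -382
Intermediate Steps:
G = 2
t(S) = -1 (t(S) = -3 + 2 = -1)
-383 - t(-21) = -383 - 1*(-1) = -383 + 1 = -382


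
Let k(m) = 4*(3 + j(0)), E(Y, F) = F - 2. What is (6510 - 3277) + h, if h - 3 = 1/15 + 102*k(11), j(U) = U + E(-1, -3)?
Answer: 36301/15 ≈ 2420.1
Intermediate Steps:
E(Y, F) = -2 + F
j(U) = -5 + U (j(U) = U + (-2 - 3) = U - 5 = -5 + U)
k(m) = -8 (k(m) = 4*(3 + (-5 + 0)) = 4*(3 - 5) = 4*(-2) = -8)
h = -12194/15 (h = 3 + (1/15 + 102*(-8)) = 3 + (1/15 - 816) = 3 - 12239/15 = -12194/15 ≈ -812.93)
(6510 - 3277) + h = (6510 - 3277) - 12194/15 = 3233 - 12194/15 = 36301/15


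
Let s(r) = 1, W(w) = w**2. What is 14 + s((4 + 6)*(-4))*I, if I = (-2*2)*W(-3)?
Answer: -22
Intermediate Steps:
I = -36 (I = -2*2*(-3)**2 = -4*9 = -36)
14 + s((4 + 6)*(-4))*I = 14 + 1*(-36) = 14 - 36 = -22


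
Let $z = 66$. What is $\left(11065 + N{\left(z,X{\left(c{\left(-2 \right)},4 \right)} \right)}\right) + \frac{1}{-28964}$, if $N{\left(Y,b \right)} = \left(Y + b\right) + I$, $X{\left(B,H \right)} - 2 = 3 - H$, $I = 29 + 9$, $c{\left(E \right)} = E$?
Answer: $\frac{323527879}{28964} \approx 11170.0$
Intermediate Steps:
$I = 38$
$X{\left(B,H \right)} = 5 - H$ ($X{\left(B,H \right)} = 2 - \left(-3 + H\right) = 5 - H$)
$N{\left(Y,b \right)} = 38 + Y + b$ ($N{\left(Y,b \right)} = \left(Y + b\right) + 38 = 38 + Y + b$)
$\left(11065 + N{\left(z,X{\left(c{\left(-2 \right)},4 \right)} \right)}\right) + \frac{1}{-28964} = \left(11065 + \left(38 + 66 + \left(5 - 4\right)\right)\right) + \frac{1}{-28964} = \left(11065 + \left(38 + 66 + \left(5 - 4\right)\right)\right) - \frac{1}{28964} = \left(11065 + \left(38 + 66 + 1\right)\right) - \frac{1}{28964} = \left(11065 + 105\right) - \frac{1}{28964} = 11170 - \frac{1}{28964} = \frac{323527879}{28964}$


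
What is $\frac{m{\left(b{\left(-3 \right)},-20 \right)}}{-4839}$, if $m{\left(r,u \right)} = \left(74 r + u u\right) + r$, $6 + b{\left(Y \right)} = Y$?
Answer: $\frac{275}{4839} \approx 0.05683$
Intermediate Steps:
$b{\left(Y \right)} = -6 + Y$
$m{\left(r,u \right)} = u^{2} + 75 r$ ($m{\left(r,u \right)} = \left(74 r + u^{2}\right) + r = \left(u^{2} + 74 r\right) + r = u^{2} + 75 r$)
$\frac{m{\left(b{\left(-3 \right)},-20 \right)}}{-4839} = \frac{\left(-20\right)^{2} + 75 \left(-6 - 3\right)}{-4839} = \left(400 + 75 \left(-9\right)\right) \left(- \frac{1}{4839}\right) = \left(400 - 675\right) \left(- \frac{1}{4839}\right) = \left(-275\right) \left(- \frac{1}{4839}\right) = \frac{275}{4839}$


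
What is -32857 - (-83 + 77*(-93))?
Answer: -25613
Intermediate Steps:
-32857 - (-83 + 77*(-93)) = -32857 - (-83 - 7161) = -32857 - 1*(-7244) = -32857 + 7244 = -25613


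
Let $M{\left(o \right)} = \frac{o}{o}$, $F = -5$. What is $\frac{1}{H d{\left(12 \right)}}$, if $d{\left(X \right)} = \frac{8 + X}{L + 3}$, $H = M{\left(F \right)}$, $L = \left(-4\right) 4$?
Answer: $- \frac{13}{20} \approx -0.65$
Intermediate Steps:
$L = -16$
$M{\left(o \right)} = 1$
$H = 1$
$d{\left(X \right)} = - \frac{8}{13} - \frac{X}{13}$ ($d{\left(X \right)} = \frac{8 + X}{-16 + 3} = \frac{8 + X}{-13} = \left(8 + X\right) \left(- \frac{1}{13}\right) = - \frac{8}{13} - \frac{X}{13}$)
$\frac{1}{H d{\left(12 \right)}} = \frac{1}{1 \left(- \frac{8}{13} - \frac{12}{13}\right)} = \frac{1}{1 \left(- \frac{20}{13}\right)} = \frac{1}{- \frac{20}{13}} = - \frac{13}{20}$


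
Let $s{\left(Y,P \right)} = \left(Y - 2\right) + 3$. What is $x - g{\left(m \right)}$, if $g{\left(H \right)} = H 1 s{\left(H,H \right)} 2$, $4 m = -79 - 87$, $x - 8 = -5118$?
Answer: $- \frac{16943}{2} \approx -8471.5$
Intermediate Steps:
$x = -5110$ ($x = 8 - 5118 = -5110$)
$m = - \frac{83}{2}$ ($m = \frac{-79 - 87}{4} = \frac{1}{4} \left(-166\right) = - \frac{83}{2} \approx -41.5$)
$s{\left(Y,P \right)} = 1 + Y$ ($s{\left(Y,P \right)} = \left(-2 + Y\right) + 3 = 1 + Y$)
$g{\left(H \right)} = 2 H \left(1 + H\right)$ ($g{\left(H \right)} = H 1 \left(1 + H\right) 2 = H \left(1 + H\right) 2 = 2 H \left(1 + H\right)$)
$x - g{\left(m \right)} = -5110 - 2 \left(- \frac{83}{2}\right) \left(1 - \frac{83}{2}\right) = -5110 - 2 \left(- \frac{83}{2}\right) \left(- \frac{81}{2}\right) = -5110 - \frac{6723}{2} = - \frac{16943}{2}$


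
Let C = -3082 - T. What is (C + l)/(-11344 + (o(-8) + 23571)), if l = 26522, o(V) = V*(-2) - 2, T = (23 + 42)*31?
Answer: 21425/12241 ≈ 1.7503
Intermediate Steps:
T = 2015 (T = 65*31 = 2015)
o(V) = -2 - 2*V (o(V) = -2*V - 2 = -2 - 2*V)
C = -5097 (C = -3082 - 1*2015 = -3082 - 2015 = -5097)
(C + l)/(-11344 + (o(-8) + 23571)) = (-5097 + 26522)/(-11344 + ((-2 - 2*(-8)) + 23571)) = 21425/(-11344 + ((-2 + 16) + 23571)) = 21425/(-11344 + (14 + 23571)) = 21425/(-11344 + 23585) = 21425/12241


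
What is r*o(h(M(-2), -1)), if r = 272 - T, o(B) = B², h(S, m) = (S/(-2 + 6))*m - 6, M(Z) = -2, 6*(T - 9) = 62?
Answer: 45859/6 ≈ 7643.2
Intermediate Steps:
T = 58/3 (T = 9 + (⅙)*62 = 9 + 31/3 = 58/3 ≈ 19.333)
h(S, m) = -6 + S*m/4 (h(S, m) = (S/4)*m - 6 = S*m/4 - 6 = -6 + S*m/4)
r = 758/3 (r = 272 - 1*58/3 = 272 - 58/3 = 758/3 ≈ 252.67)
r*o(h(M(-2), -1)) = 758*(-6 + (¼)*(-2)*(-1))²/3 = 758*(-6 + ½)²/3 = 758*(-11/2)²/3 = (758/3)*(121/4) = 45859/6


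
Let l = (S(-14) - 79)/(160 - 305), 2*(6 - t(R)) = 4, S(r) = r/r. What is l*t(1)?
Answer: 312/145 ≈ 2.1517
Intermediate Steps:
S(r) = 1
t(R) = 4 (t(R) = 6 - ½*4 = 6 - 2 = 4)
l = 78/145 (l = (1 - 79)/(160 - 305) = -78/(-145) = -78*(-1/145) = 78/145 ≈ 0.53793)
l*t(1) = (78/145)*4 = 312/145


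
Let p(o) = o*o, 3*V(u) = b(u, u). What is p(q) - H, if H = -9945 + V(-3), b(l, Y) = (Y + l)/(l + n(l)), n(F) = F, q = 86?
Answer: 52022/3 ≈ 17341.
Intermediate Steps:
b(l, Y) = (Y + l)/(2*l) (b(l, Y) = (Y + l)/(l + l) = (Y + l)/((2*l)) = (Y + l)*(1/(2*l)) = (Y + l)/(2*l))
V(u) = 1/3 (V(u) = ((u + u)/(2*u))/3 = ((2*u)/(2*u))/3 = (1/3)*1 = 1/3)
p(o) = o**2
H = -29834/3 (H = -9945 + 1/3 = -29834/3 ≈ -9944.7)
p(q) - H = 86**2 - 1*(-29834/3) = 7396 + 29834/3 = 52022/3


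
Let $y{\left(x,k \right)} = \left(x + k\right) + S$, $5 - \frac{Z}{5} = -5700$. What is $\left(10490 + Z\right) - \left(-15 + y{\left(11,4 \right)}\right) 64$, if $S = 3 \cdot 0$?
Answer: $39015$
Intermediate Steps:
$Z = 28525$ ($Z = 25 - -28500 = 25 + 28500 = 28525$)
$S = 0$
$y{\left(x,k \right)} = k + x$ ($y{\left(x,k \right)} = \left(x + k\right) + 0 = \left(k + x\right) + 0 = k + x$)
$\left(10490 + Z\right) - \left(-15 + y{\left(11,4 \right)}\right) 64 = \left(10490 + 28525\right) - \left(-15 + \left(4 + 11\right)\right) 64 = 39015 - \left(-15 + 15\right) 64 = 39015 - 0 \cdot 64 = 39015 - 0 = 39015 + 0 = 39015$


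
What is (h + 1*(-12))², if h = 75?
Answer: 3969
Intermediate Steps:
(h + 1*(-12))² = (75 + 1*(-12))² = (75 - 12)² = 63² = 3969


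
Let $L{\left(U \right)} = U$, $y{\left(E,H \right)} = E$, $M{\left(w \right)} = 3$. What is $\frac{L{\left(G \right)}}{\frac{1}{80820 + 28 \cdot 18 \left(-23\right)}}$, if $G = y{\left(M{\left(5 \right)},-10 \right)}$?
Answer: $207684$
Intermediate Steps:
$G = 3$
$\frac{L{\left(G \right)}}{\frac{1}{80820 + 28 \cdot 18 \left(-23\right)}} = \frac{3}{\frac{1}{80820 + 28 \cdot 18 \left(-23\right)}} = \frac{3}{\frac{1}{80820 + 504 \left(-23\right)}} = \frac{3}{\frac{1}{80820 - 11592}} = \frac{3}{\frac{1}{69228}} = 3 \frac{1}{\frac{1}{69228}} = 3 \cdot 69228 = 207684$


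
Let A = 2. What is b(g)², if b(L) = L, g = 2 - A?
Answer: 0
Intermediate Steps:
g = 0 (g = 2 - 1*2 = 2 - 2 = 0)
b(g)² = 0² = 0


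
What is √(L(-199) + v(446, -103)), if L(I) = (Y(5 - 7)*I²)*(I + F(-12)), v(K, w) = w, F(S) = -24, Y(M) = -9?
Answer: 8*√1241861 ≈ 8915.1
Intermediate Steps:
L(I) = -9*I²*(-24 + I) (L(I) = (-9*I²)*(I - 24) = (-9*I²)*(-24 + I) = -9*I²*(-24 + I))
√(L(-199) + v(446, -103)) = √(9*(-199)²*(24 - 1*(-199)) - 103) = √(9*39601*(24 + 199) - 103) = √(9*39601*223 - 103) = √(79479207 - 103) = √79479104 = 8*√1241861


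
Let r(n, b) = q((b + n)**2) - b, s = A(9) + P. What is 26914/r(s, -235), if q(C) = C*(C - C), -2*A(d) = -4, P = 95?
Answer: 26914/235 ≈ 114.53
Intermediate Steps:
A(d) = 2 (A(d) = -1/2*(-4) = 2)
s = 97 (s = 2 + 95 = 97)
q(C) = 0 (q(C) = C*0 = 0)
r(n, b) = -b (r(n, b) = 0 - b = -b)
26914/r(s, -235) = 26914/((-1*(-235))) = 26914/235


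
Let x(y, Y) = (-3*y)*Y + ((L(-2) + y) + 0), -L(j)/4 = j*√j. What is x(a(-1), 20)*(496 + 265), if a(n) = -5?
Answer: 224495 + 6088*I*√2 ≈ 2.245e+5 + 8609.7*I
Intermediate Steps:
L(j) = -4*j^(3/2) (L(j) = -4*j*√j = -4*j^(3/2))
x(y, Y) = y - 3*Y*y + 8*I*√2 (x(y, Y) = (-3*y)*Y + ((-(-8)*I*√2 + y) + 0) = -3*Y*y + ((-(-8)*I*√2 + y) + 0) = -3*Y*y + ((8*I*√2 + y) + 0) = -3*Y*y + ((y + 8*I*√2) + 0) = -3*Y*y + (y + 8*I*√2) = y - 3*Y*y + 8*I*√2)
x(a(-1), 20)*(496 + 265) = (-5 - 3*20*(-5) + 8*I*√2)*(496 + 265) = (-5 + 300 + 8*I*√2)*761 = (295 + 8*I*√2)*761 = 224495 + 6088*I*√2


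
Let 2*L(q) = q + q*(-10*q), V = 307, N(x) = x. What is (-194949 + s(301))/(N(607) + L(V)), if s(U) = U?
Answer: 389296/940969 ≈ 0.41372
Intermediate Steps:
L(q) = q/2 - 5*q² (L(q) = (q + q*(-10*q))/2 = (q - 10*q²)/2 = q/2 - 5*q²)
(-194949 + s(301))/(N(607) + L(V)) = (-194949 + 301)/(607 + (½)*307*(1 - 10*307)) = -194648/(607 + (½)*307*(1 - 3070)) = -194648/(607 + (½)*307*(-3069)) = -194648/(607 - 942183/2) = -194648/(-940969/2) = -194648*(-2/940969) = 389296/940969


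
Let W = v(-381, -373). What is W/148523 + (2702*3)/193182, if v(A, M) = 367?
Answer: 212470872/4781995031 ≈ 0.044431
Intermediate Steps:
W = 367
W/148523 + (2702*3)/193182 = 367/148523 + (2702*3)/193182 = 367*(1/148523) + 8106*(1/193182) = 367/148523 + 1351/32197 = 212470872/4781995031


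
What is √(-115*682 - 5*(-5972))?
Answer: I*√48570 ≈ 220.39*I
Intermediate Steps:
√(-115*682 - 5*(-5972)) = √(-78430 + 29860) = √(-48570) = I*√48570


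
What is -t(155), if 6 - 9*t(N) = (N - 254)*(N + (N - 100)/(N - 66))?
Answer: -457228/267 ≈ -1712.5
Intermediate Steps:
t(N) = 2/3 - (-254 + N)*(N + (-100 + N)/(-66 + N))/9 (t(N) = 2/3 - (N - 254)*(N + (N - 100)/(N - 66))/9 = 2/3 - (-254 + N)*(N + (-100 + N)/(-66 + N))/9)
-t(155) = -(-25796 - 1*155**3 - 16404*155 + 319*155**2)/(9*(-66 + 155)) = -(-25796 - 1*3723875 - 2542620 + 319*24025)/(9*89) = -(-25796 - 3723875 - 2542620 + 7663975)/(9*89) = -1371684/(9*89) = -1*457228/267 = -457228/267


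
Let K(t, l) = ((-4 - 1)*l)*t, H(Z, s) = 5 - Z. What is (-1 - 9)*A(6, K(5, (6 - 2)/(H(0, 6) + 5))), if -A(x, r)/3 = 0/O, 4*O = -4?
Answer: 0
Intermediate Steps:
O = -1 (O = (¼)*(-4) = -1)
K(t, l) = -5*l*t (K(t, l) = (-5*l)*t = -5*l*t)
A(x, r) = 0 (A(x, r) = -0/(-1) = -0*(-1) = -3*0 = 0)
(-1 - 9)*A(6, K(5, (6 - 2)/(H(0, 6) + 5))) = (-1 - 9)*0 = -10*0 = 0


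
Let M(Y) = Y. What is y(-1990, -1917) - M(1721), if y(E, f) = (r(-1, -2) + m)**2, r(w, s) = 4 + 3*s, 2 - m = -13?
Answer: -1552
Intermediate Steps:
m = 15 (m = 2 - 1*(-13) = 2 + 13 = 15)
y(E, f) = 169 (y(E, f) = ((4 + 3*(-2)) + 15)**2 = ((4 - 6) + 15)**2 = (-2 + 15)**2 = 13**2 = 169)
y(-1990, -1917) - M(1721) = 169 - 1*1721 = 169 - 1721 = -1552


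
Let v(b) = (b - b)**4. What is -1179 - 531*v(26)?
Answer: -1179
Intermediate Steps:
v(b) = 0 (v(b) = 0**4 = 0)
-1179 - 531*v(26) = -1179 - 531*0 = -1179 + 0 = -1179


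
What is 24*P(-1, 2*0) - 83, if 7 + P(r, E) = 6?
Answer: -107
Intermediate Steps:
P(r, E) = -1 (P(r, E) = -7 + 6 = -1)
24*P(-1, 2*0) - 83 = 24*(-1) - 83 = -24 - 83 = -107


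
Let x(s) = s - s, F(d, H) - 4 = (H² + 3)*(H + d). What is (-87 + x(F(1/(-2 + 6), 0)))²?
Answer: 7569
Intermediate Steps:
F(d, H) = 4 + (3 + H²)*(H + d) (F(d, H) = 4 + (H² + 3)*(H + d) = 4 + (3 + H²)*(H + d))
x(s) = 0
(-87 + x(F(1/(-2 + 6), 0)))² = (-87 + 0)² = (-87)² = 7569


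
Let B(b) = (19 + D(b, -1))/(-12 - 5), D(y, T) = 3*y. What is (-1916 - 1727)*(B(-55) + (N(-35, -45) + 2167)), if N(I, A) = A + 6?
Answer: -132321046/17 ≈ -7.7836e+6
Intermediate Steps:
N(I, A) = 6 + A
B(b) = -19/17 - 3*b/17 (B(b) = (19 + 3*b)/(-12 - 5) = (19 + 3*b)/(-17) = (19 + 3*b)*(-1/17) = -19/17 - 3*b/17)
(-1916 - 1727)*(B(-55) + (N(-35, -45) + 2167)) = (-1916 - 1727)*((-19/17 - 3/17*(-55)) + ((6 - 45) + 2167)) = -3643*((-19/17 + 165/17) + (-39 + 2167)) = -3643*(146/17 + 2128) = -3643*36322/17 = -132321046/17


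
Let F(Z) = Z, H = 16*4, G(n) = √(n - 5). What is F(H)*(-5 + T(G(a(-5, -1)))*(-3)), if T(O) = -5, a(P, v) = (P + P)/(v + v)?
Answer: 640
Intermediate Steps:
a(P, v) = P/v (a(P, v) = (2*P)/((2*v)) = (2*P)*(1/(2*v)) = P/v)
G(n) = √(-5 + n)
H = 64
F(H)*(-5 + T(G(a(-5, -1)))*(-3)) = 64*(-5 - 5*(-3)) = 64*(-5 + 15) = 64*10 = 640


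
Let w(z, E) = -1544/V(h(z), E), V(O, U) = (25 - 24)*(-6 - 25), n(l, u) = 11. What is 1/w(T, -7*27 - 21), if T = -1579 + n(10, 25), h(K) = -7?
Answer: 31/1544 ≈ 0.020078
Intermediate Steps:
T = -1568 (T = -1579 + 11 = -1568)
V(O, U) = -31 (V(O, U) = 1*(-31) = -31)
w(z, E) = 1544/31 (w(z, E) = -1544/(-31) = -1544*(-1/31) = 1544/31)
1/w(T, -7*27 - 21) = 1/(1544/31) = 31/1544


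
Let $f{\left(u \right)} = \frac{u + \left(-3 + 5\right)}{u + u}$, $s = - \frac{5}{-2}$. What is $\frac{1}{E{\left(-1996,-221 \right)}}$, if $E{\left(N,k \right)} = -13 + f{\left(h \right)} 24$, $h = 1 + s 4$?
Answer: $\frac{11}{13} \approx 0.84615$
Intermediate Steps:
$s = \frac{5}{2}$ ($s = \left(-5\right) \left(- \frac{1}{2}\right) = \frac{5}{2} \approx 2.5$)
$h = 11$ ($h = 1 + \frac{5}{2} \cdot 4 = 1 + 10 = 11$)
$f{\left(u \right)} = \frac{2 + u}{2 u}$ ($f{\left(u \right)} = \frac{u + 2}{2 u} = \left(2 + u\right) \frac{1}{2 u} = \frac{2 + u}{2 u}$)
$E{\left(N,k \right)} = \frac{13}{11}$ ($E{\left(N,k \right)} = -13 + \frac{2 + 11}{2 \cdot 11} \cdot 24 = -13 + \frac{1}{2} \cdot \frac{1}{11} \cdot 13 \cdot 24 = -13 + \frac{13}{22} \cdot 24 = -13 + \frac{156}{11} = \frac{13}{11}$)
$\frac{1}{E{\left(-1996,-221 \right)}} = \frac{1}{\frac{13}{11}} = \frac{11}{13}$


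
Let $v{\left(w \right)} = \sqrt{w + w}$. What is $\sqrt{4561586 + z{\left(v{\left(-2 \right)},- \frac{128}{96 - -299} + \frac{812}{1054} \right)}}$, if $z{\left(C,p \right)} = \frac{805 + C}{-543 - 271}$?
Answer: $\frac{\sqrt{3022487981986 - 1628 i}}{814} \approx 2135.8 - 5.752 \cdot 10^{-7} i$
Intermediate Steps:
$v{\left(w \right)} = \sqrt{2} \sqrt{w}$ ($v{\left(w \right)} = \sqrt{2 w} = \sqrt{2} \sqrt{w}$)
$z{\left(C,p \right)} = - \frac{805}{814} - \frac{C}{814}$ ($z{\left(C,p \right)} = \frac{805 + C}{-814} = \left(805 + C\right) \left(- \frac{1}{814}\right) = - \frac{805}{814} - \frac{C}{814}$)
$\sqrt{4561586 + z{\left(v{\left(-2 \right)},- \frac{128}{96 - -299} + \frac{812}{1054} \right)}} = \sqrt{4561586 - \left(\frac{805}{814} + \frac{\sqrt{2} \sqrt{-2}}{814}\right)} = \sqrt{4561586 - \left(\frac{805}{814} + \frac{\sqrt{2} i \sqrt{2}}{814}\right)} = \sqrt{4561586 - \left(\frac{805}{814} + \frac{2 i}{814}\right)} = \sqrt{4561586 - \left(\frac{805}{814} + \frac{i}{407}\right)} = \sqrt{\frac{3713130199}{814} - \frac{i}{407}}$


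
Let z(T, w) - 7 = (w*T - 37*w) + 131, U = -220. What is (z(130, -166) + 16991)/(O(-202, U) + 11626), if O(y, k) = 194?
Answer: 1691/11820 ≈ 0.14306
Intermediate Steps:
z(T, w) = 138 - 37*w + T*w (z(T, w) = 7 + ((w*T - 37*w) + 131) = 7 + ((T*w - 37*w) + 131) = 7 + ((-37*w + T*w) + 131) = 7 + (131 - 37*w + T*w) = 138 - 37*w + T*w)
(z(130, -166) + 16991)/(O(-202, U) + 11626) = ((138 - 37*(-166) + 130*(-166)) + 16991)/(194 + 11626) = ((138 + 6142 - 21580) + 16991)/11820 = (-15300 + 16991)*(1/11820) = 1691*(1/11820) = 1691/11820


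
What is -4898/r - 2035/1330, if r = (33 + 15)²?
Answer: -560149/153216 ≈ -3.6559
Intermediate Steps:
r = 2304 (r = 48² = 2304)
-4898/r - 2035/1330 = -4898/2304 - 2035/1330 = -4898*1/2304 - 2035*1/1330 = -2449/1152 - 407/266 = -560149/153216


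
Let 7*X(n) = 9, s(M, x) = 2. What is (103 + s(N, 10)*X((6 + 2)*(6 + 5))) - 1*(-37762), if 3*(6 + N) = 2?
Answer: 265073/7 ≈ 37868.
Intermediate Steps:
N = -16/3 (N = -6 + (⅓)*2 = -6 + ⅔ = -16/3 ≈ -5.3333)
X(n) = 9/7 (X(n) = (⅐)*9 = 9/7)
(103 + s(N, 10)*X((6 + 2)*(6 + 5))) - 1*(-37762) = (103 + 2*(9/7)) - 1*(-37762) = (103 + 18/7) + 37762 = 739/7 + 37762 = 265073/7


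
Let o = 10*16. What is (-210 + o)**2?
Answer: 2500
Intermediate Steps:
o = 160
(-210 + o)**2 = (-210 + 160)**2 = (-50)**2 = 2500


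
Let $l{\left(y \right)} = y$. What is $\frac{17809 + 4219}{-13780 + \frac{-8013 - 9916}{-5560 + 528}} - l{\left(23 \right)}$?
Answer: $- \frac{1705274609}{69323031} \approx -24.599$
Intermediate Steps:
$\frac{17809 + 4219}{-13780 + \frac{-8013 - 9916}{-5560 + 528}} - l{\left(23 \right)} = \frac{17809 + 4219}{-13780 + \frac{-8013 - 9916}{-5560 + 528}} - 23 = \frac{22028}{-13780 - \frac{17929}{-5032}} - 23 = \frac{22028}{-13780 - - \frac{17929}{5032}} - 23 = \frac{22028}{-13780 + \frac{17929}{5032}} - 23 = \frac{22028}{- \frac{69323031}{5032}} - 23 = 22028 \left(- \frac{5032}{69323031}\right) - 23 = - \frac{110844896}{69323031} - 23 = - \frac{1705274609}{69323031}$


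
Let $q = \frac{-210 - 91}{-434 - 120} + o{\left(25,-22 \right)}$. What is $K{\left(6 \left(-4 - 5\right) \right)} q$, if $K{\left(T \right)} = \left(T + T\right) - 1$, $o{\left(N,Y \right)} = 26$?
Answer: $- \frac{1602845}{554} \approx -2893.2$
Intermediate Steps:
$q = \frac{14705}{554}$ ($q = \frac{-210 - 91}{-434 - 120} + 26 = - \frac{301}{-554} + 26 = \left(-301\right) \left(- \frac{1}{554}\right) + 26 = \frac{301}{554} + 26 = \frac{14705}{554} \approx 26.543$)
$K{\left(T \right)} = -1 + 2 T$ ($K{\left(T \right)} = 2 T - 1 = -1 + 2 T$)
$K{\left(6 \left(-4 - 5\right) \right)} q = \left(-1 + 2 \cdot 6 \left(-4 - 5\right)\right) \frac{14705}{554} = \left(-1 + 2 \cdot 6 \left(-9\right)\right) \frac{14705}{554} = \left(-1 + 2 \left(-54\right)\right) \frac{14705}{554} = \left(-1 - 108\right) \frac{14705}{554} = \left(-109\right) \frac{14705}{554} = - \frac{1602845}{554}$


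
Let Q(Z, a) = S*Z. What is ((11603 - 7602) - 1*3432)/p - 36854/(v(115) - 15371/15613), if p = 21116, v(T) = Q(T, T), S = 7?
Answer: -6071517702873/132535566452 ≈ -45.810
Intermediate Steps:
Q(Z, a) = 7*Z
v(T) = 7*T
((11603 - 7602) - 1*3432)/p - 36854/(v(115) - 15371/15613) = ((11603 - 7602) - 1*3432)/21116 - 36854/(7*115 - 15371/15613) = (4001 - 3432)*(1/21116) - 36854/(805 - 15371/15613) = 569*(1/21116) - 36854/(805 - 1*15371/15613) = 569/21116 - 36854/(805 - 15371/15613) = 569/21116 - 36854/12553094/15613 = 569/21116 - 36854*15613/12553094 = 569/21116 - 287700751/6276547 = -6071517702873/132535566452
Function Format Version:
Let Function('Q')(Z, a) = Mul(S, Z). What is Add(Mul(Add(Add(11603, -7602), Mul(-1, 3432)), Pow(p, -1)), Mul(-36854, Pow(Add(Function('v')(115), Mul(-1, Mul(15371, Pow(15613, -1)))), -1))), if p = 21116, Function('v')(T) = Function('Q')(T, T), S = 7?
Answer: Rational(-6071517702873, 132535566452) ≈ -45.810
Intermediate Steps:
Function('Q')(Z, a) = Mul(7, Z)
Function('v')(T) = Mul(7, T)
Add(Mul(Add(Add(11603, -7602), Mul(-1, 3432)), Pow(p, -1)), Mul(-36854, Pow(Add(Function('v')(115), Mul(-1, Mul(15371, Pow(15613, -1)))), -1))) = Add(Mul(Add(Add(11603, -7602), Mul(-1, 3432)), Pow(21116, -1)), Mul(-36854, Pow(Add(Mul(7, 115), Mul(-1, Mul(15371, Pow(15613, -1)))), -1))) = Add(Mul(Add(4001, -3432), Rational(1, 21116)), Mul(-36854, Pow(Add(805, Mul(-1, Mul(15371, Rational(1, 15613)))), -1))) = Add(Mul(569, Rational(1, 21116)), Mul(-36854, Pow(Add(805, Mul(-1, Rational(15371, 15613))), -1))) = Add(Rational(569, 21116), Mul(-36854, Pow(Add(805, Rational(-15371, 15613)), -1))) = Add(Rational(569, 21116), Mul(-36854, Pow(Rational(12553094, 15613), -1))) = Add(Rational(569, 21116), Mul(-36854, Rational(15613, 12553094))) = Add(Rational(569, 21116), Rational(-287700751, 6276547)) = Rational(-6071517702873, 132535566452)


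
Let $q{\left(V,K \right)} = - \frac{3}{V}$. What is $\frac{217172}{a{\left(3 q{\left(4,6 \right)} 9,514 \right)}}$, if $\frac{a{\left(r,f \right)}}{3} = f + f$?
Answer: $\frac{54293}{771} \approx 70.419$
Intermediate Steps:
$a{\left(r,f \right)} = 6 f$ ($a{\left(r,f \right)} = 3 \left(f + f\right) = 3 \cdot 2 f = 6 f$)
$\frac{217172}{a{\left(3 q{\left(4,6 \right)} 9,514 \right)}} = \frac{217172}{6 \cdot 514} = \frac{217172}{3084} = 217172 \cdot \frac{1}{3084} = \frac{54293}{771}$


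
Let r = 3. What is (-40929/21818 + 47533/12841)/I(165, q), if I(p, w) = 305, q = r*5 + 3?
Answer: 102301141/17090061218 ≈ 0.0059860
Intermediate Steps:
q = 18 (q = 3*5 + 3 = 15 + 3 = 18)
(-40929/21818 + 47533/12841)/I(165, q) = (-40929/21818 + 47533/12841)/305 = (-40929*1/21818 + 47533*(1/12841))*(1/305) = (-40929/21818 + 47533/12841)*(1/305) = (511505705/280164938)*(1/305) = 102301141/17090061218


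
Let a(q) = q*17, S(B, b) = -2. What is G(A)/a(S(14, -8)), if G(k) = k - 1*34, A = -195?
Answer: 229/34 ≈ 6.7353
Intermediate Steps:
a(q) = 17*q
G(k) = -34 + k (G(k) = k - 34 = -34 + k)
G(A)/a(S(14, -8)) = (-34 - 195)/((17*(-2))) = -229/(-34) = -229*(-1/34) = 229/34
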